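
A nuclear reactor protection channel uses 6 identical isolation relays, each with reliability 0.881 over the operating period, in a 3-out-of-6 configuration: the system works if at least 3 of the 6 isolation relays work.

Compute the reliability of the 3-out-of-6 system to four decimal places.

R = Σ_{i=3}^{6} C(6,i) p^i (1−p)^{6−i} with p = 0.881
C(6,3)·0.881^3·0.119^3 = 0.023046
C(6,4)·0.881^4·0.119^2 = 0.127964
C(6,5)·0.881^5·0.119^1 = 0.378946
C(6,6)·0.881^6·0.119^0 = 0.467579
Sum = 0.9975

0.9975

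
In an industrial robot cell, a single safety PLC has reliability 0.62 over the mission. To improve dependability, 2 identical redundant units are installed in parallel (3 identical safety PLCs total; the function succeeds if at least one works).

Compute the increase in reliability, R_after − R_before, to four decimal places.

0.3251

R_before = 0.62
R_after = 1 − (1 − 0.62)^3 = 0.9451
ΔR = 0.9451 − 0.62 = 0.3251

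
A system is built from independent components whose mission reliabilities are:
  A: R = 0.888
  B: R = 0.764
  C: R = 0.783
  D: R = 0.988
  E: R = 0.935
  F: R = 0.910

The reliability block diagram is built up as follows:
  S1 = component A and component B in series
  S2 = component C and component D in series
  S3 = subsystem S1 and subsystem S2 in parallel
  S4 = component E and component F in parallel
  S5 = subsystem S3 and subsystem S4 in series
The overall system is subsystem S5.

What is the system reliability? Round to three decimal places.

0.922

Series (A and B): 0.88800 × 0.76400 = 0.67843
Series (C and D): 0.78300 × 0.98800 = 0.77360
Parallel ([0.67843] and [0.77360]): 1 − (1 − 0.67843)(1 − 0.77360) = 0.92720
Parallel (E and F): 1 − (1 − 0.93500)(1 − 0.91000) = 0.99415
Series ([0.92720] and [0.99415]): 0.92720 × 0.99415 = 0.922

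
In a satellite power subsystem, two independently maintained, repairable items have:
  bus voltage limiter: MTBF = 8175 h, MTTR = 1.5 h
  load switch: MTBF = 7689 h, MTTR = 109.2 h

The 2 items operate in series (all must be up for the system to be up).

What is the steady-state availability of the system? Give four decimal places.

0.9858

A(bus voltage limiter) = MTBF/(MTBF+MTTR) = 8175/(8175+1.5) = 0.999817
A(load switch) = MTBF/(MTBF+MTTR) = 7689/(7689+109.2) = 0.985997
Series availability: 0.999817 × 0.985997 = 0.9858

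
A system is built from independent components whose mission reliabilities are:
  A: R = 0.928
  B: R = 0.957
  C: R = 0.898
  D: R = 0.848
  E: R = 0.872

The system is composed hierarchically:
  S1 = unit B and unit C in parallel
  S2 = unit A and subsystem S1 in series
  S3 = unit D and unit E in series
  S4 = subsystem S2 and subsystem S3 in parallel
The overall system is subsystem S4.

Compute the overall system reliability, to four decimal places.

Parallel (B and C): 1 − (1 − 0.957000)(1 − 0.898000) = 0.995614
Series (A and [0.995614]): 0.928000 × 0.995614 = 0.923930
Series (D and E): 0.848000 × 0.872000 = 0.739456
Parallel ([0.923930] and [0.739456]): 1 − (1 − 0.923930)(1 − 0.739456) = 0.9802

0.9802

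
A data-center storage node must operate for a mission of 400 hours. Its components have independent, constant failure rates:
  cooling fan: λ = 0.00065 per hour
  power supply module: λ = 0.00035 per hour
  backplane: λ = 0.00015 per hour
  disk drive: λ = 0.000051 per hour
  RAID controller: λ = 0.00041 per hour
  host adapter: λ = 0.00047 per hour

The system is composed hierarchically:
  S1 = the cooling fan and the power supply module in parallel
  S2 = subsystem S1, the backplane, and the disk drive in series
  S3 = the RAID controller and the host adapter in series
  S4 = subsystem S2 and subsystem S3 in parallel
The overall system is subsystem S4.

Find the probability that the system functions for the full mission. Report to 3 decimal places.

R(cooling fan) = exp(−0.00065 × 400) = 0.77105
R(power supply module) = exp(−0.00035 × 400) = 0.86936
R(backplane) = exp(−0.00015 × 400) = 0.94176
R(disk drive) = exp(−0.000051 × 400) = 0.97981
R(RAID controller) = exp(−0.00041 × 400) = 0.84874
R(host adapter) = exp(−0.00047 × 400) = 0.82861
Parallel (cooling fan and power supply module): 1 − (1 − 0.77105)(1 − 0.86936) = 0.97009
Series ([0.97009], backplane, and disk drive): 0.97009 × 0.94176 × 0.97981 = 0.89515
Series (RAID controller and host adapter): 0.84874 × 0.82861 = 0.70327
Parallel ([0.89515] and [0.70327]): 1 − (1 − 0.89515)(1 − 0.70327) = 0.969

0.969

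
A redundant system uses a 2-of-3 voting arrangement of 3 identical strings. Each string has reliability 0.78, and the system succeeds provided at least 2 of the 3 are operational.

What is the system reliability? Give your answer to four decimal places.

R = Σ_{i=2}^{3} C(3,i) p^i (1−p)^{3−i} with p = 0.78
C(3,2)·0.78^2·0.22^1 = 0.401544
C(3,3)·0.78^3·0.22^0 = 0.474552
Sum = 0.8761

0.8761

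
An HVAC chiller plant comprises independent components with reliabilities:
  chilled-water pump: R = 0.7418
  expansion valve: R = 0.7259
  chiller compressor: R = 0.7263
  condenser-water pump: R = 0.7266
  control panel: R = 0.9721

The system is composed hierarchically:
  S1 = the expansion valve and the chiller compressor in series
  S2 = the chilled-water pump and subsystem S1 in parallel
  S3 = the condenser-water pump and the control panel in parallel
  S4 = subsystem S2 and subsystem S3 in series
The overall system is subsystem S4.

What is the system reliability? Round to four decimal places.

Series (expansion valve and chiller compressor): 0.725900 × 0.726300 = 0.527221
Parallel (chilled-water pump and [0.527221]): 1 − (1 − 0.741800)(1 − 0.527221) = 0.877928
Parallel (condenser-water pump and control panel): 1 − (1 − 0.726600)(1 − 0.972100) = 0.992372
Series ([0.877928] and [0.992372]): 0.877928 × 0.992372 = 0.8712

0.8712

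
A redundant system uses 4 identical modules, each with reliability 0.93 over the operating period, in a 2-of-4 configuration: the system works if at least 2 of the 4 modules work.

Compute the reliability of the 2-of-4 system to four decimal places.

0.9987

R = Σ_{i=2}^{4} C(4,i) p^i (1−p)^{4−i} with p = 0.93
C(4,2)·0.93^2·0.07^2 = 0.025428
C(4,3)·0.93^3·0.07^1 = 0.225220
C(4,4)·0.93^4·0.07^0 = 0.748052
Sum = 0.9987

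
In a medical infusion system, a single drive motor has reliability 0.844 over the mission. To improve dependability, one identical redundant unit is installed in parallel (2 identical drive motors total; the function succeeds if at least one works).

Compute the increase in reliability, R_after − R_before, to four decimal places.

0.1317

R_before = 0.844
R_after = 1 − (1 − 0.844)^2 = 0.9757
ΔR = 0.9757 − 0.844 = 0.1317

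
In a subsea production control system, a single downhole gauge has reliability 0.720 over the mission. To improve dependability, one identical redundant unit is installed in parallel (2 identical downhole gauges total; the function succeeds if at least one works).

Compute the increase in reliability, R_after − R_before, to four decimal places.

0.2016

R_before = 0.720
R_after = 1 − (1 − 0.720)^2 = 0.9216
ΔR = 0.9216 − 0.720 = 0.2016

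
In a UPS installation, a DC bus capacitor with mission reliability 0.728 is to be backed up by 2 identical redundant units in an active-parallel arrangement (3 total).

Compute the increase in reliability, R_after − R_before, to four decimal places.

0.2519

R_before = 0.728
R_after = 1 − (1 − 0.728)^3 = 0.9799
ΔR = 0.9799 − 0.728 = 0.2519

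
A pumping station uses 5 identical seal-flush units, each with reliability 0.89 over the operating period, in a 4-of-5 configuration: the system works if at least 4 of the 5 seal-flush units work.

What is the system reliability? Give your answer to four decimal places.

0.9035

R = Σ_{i=4}^{5} C(5,i) p^i (1−p)^{5−i} with p = 0.89
C(5,4)·0.89^4·0.11^1 = 0.345082
C(5,5)·0.89^5·0.11^0 = 0.558406
Sum = 0.9035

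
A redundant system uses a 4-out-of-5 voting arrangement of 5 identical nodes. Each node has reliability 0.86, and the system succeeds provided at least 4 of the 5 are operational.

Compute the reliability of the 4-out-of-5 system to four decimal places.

R = Σ_{i=4}^{5} C(5,i) p^i (1−p)^{5−i} with p = 0.86
C(5,4)·0.86^4·0.14^1 = 0.382906
C(5,5)·0.86^5·0.14^0 = 0.470427
Sum = 0.8533

0.8533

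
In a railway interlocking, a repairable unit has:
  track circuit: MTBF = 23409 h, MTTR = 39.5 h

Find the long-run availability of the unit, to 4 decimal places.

0.9983

A(track circuit) = MTBF/(MTBF+MTTR) = 23409/(23409+39.5) = 0.9983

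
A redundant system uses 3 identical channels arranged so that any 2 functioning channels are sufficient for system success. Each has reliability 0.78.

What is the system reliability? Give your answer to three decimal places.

R = Σ_{i=2}^{3} C(3,i) p^i (1−p)^{3−i} with p = 0.78
C(3,2)·0.78^2·0.22^1 = 0.40154
C(3,3)·0.78^3·0.22^0 = 0.47455
Sum = 0.876

0.876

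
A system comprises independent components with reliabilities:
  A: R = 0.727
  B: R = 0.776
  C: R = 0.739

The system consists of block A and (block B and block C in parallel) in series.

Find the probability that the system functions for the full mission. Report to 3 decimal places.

Parallel (B and C): 1 − (1 − 0.77600)(1 − 0.73900) = 0.94154
Series (A and [0.94154]): 0.72700 × 0.94154 = 0.684

0.684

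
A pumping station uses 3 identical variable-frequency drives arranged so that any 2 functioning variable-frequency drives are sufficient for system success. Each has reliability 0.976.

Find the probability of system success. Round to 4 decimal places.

0.9983

R = Σ_{i=2}^{3} C(3,i) p^i (1−p)^{3−i} with p = 0.976
C(3,2)·0.976^2·0.024^1 = 0.068585
C(3,3)·0.976^3·0.024^0 = 0.929714
Sum = 0.9983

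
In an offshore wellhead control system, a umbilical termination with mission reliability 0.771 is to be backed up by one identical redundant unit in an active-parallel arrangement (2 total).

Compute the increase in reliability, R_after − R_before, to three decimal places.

R_before = 0.771
R_after = 1 − (1 − 0.771)^2 = 0.948
ΔR = 0.948 − 0.771 = 0.177

0.177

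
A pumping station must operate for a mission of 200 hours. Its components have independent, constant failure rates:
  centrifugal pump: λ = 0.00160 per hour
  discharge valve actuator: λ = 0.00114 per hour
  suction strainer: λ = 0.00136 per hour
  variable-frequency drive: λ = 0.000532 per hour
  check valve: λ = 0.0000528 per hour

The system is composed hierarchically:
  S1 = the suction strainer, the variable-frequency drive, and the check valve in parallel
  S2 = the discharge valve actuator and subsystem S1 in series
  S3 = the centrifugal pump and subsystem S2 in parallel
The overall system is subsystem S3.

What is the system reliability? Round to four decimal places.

0.9441

R(centrifugal pump) = exp(−0.00160 × 200) = 0.726149
R(discharge valve actuator) = exp(−0.00114 × 200) = 0.796124
R(suction strainer) = exp(−0.00136 × 200) = 0.761854
R(variable-frequency drive) = exp(−0.000532 × 200) = 0.899065
R(check valve) = exp(−0.0000528 × 200) = 0.989496
Parallel (suction strainer, variable-frequency drive, and check valve): 1 − (1 − 0.761854)(1 − 0.899065)(1 − 0.989496) = 0.999748
Series (discharge valve actuator and [0.999748]): 0.796124 × 0.999748 = 0.795923
Parallel (centrifugal pump and [0.795923]): 1 − (1 − 0.726149)(1 − 0.795923) = 0.9441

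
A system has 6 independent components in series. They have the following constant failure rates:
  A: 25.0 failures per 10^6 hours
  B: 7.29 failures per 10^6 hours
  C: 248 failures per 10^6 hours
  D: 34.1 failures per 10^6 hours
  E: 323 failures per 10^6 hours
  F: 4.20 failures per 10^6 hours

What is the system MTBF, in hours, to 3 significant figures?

1560

Series of exponential components: λ_sys = Σ λ_i
λ_sys = 0.0000250 + 0.00000729 + 0.000248 + 0.0000341 + 0.000323 + 0.00000420 = 6.4159e-04 /h
MTBF = 1 / λ_sys = 1560 h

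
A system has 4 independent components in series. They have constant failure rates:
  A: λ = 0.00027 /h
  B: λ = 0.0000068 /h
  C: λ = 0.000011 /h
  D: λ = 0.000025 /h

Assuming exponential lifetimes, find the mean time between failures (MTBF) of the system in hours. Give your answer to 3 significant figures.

Series of exponential components: λ_sys = Σ λ_i
λ_sys = 0.00027 + 0.0000068 + 0.000011 + 0.000025 = 3.1280e-04 /h
MTBF = 1 / λ_sys = 3200 h

3200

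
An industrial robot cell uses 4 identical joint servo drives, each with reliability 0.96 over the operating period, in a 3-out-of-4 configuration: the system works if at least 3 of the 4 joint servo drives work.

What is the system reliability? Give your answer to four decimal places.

R = Σ_{i=3}^{4} C(4,i) p^i (1−p)^{4−i} with p = 0.96
C(4,3)·0.96^3·0.04^1 = 0.141558
C(4,4)·0.96^4·0.04^0 = 0.849347
Sum = 0.9909

0.9909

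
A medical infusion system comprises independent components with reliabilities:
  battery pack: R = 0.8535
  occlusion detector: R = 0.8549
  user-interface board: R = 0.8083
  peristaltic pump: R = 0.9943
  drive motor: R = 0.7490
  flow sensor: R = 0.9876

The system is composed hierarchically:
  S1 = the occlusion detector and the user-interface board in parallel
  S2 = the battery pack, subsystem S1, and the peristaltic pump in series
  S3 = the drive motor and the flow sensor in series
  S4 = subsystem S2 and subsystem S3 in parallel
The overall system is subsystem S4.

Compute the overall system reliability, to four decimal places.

Parallel (occlusion detector and user-interface board): 1 − (1 − 0.854900)(1 − 0.808300) = 0.972184
Series (battery pack, [0.972184], and peristaltic pump): 0.853500 × 0.972184 × 0.994300 = 0.825029
Series (drive motor and flow sensor): 0.749000 × 0.987600 = 0.739712
Parallel ([0.825029] and [0.739712]): 1 − (1 − 0.825029)(1 − 0.739712) = 0.9545

0.9545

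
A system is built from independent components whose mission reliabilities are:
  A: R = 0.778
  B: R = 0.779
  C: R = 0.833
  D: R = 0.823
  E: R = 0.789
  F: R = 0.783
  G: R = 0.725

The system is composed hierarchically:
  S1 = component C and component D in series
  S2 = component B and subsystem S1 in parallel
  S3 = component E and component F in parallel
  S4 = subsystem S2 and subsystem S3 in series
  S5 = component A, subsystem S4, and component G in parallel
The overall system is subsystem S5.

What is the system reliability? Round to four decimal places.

Series (C and D): 0.833000 × 0.823000 = 0.685559
Parallel (B and [0.685559]): 1 − (1 − 0.779000)(1 − 0.685559) = 0.930509
Parallel (E and F): 1 − (1 − 0.789000)(1 − 0.783000) = 0.954213
Series ([0.930509] and [0.954213]): 0.930509 × 0.954213 = 0.887904
Parallel (A, [0.887904], and G): 1 − (1 − 0.778000)(1 − 0.887904)(1 − 0.725000) = 0.9932

0.9932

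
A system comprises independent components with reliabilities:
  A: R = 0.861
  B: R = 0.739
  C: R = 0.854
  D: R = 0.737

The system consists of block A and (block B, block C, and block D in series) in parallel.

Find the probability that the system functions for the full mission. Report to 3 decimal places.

Series (B, C, and D): 0.73900 × 0.85400 × 0.73700 = 0.46513
Parallel (A and [0.46513]): 1 − (1 − 0.86100)(1 − 0.46513) = 0.926

0.926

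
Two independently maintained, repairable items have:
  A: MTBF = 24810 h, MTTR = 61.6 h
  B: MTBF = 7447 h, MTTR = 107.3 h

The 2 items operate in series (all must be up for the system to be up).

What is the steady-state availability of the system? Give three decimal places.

A(A) = MTBF/(MTBF+MTTR) = 24810/(24810+61.6) = 0.997523
A(B) = MTBF/(MTBF+MTTR) = 7447/(7447+107.3) = 0.985796
Series availability: 0.997523 × 0.985796 = 0.983

0.983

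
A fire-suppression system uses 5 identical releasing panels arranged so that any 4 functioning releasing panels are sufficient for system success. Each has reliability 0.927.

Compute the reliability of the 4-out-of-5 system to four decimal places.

0.9541

R = Σ_{i=4}^{5} C(5,i) p^i (1−p)^{5−i} with p = 0.927
C(5,4)·0.927^4·0.073^1 = 0.269533
C(5,5)·0.927^5·0.073^0 = 0.684540
Sum = 0.9541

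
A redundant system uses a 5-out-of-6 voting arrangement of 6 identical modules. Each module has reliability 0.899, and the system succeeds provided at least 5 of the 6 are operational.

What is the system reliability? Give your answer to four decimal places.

0.8838

R = Σ_{i=5}^{6} C(6,i) p^i (1−p)^{6−i} with p = 0.899
C(6,5)·0.899^5·0.101^1 = 0.355853
C(6,6)·0.899^6·0.101^0 = 0.527908
Sum = 0.8838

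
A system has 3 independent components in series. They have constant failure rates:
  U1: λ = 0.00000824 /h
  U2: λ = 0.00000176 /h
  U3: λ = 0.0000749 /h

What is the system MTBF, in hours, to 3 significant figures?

Series of exponential components: λ_sys = Σ λ_i
λ_sys = 0.00000824 + 0.00000176 + 0.0000749 = 8.4900e-05 /h
MTBF = 1 / λ_sys = 11800 h

11800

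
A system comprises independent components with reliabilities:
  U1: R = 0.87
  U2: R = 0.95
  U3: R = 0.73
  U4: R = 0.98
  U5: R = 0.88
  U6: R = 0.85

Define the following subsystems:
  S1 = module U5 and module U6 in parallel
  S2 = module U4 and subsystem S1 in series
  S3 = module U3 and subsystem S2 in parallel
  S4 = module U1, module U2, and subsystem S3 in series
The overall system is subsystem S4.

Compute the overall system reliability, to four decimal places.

0.8181

Parallel (U5 and U6): 1 − (1 − 0.880000)(1 − 0.850000) = 0.982000
Series (U4 and [0.982000]): 0.980000 × 0.982000 = 0.962360
Parallel (U3 and [0.962360]): 1 − (1 − 0.730000)(1 − 0.962360) = 0.989837
Series (U1, U2, and [0.989837]): 0.870000 × 0.950000 × 0.989837 = 0.8181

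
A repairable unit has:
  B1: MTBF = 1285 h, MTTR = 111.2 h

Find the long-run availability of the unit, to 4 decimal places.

A(B1) = MTBF/(MTBF+MTTR) = 1285/(1285+111.2) = 0.9204

0.9204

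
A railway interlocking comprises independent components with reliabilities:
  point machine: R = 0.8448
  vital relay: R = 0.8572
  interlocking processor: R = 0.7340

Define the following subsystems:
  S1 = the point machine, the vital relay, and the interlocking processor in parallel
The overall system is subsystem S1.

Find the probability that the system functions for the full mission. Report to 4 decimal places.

Parallel (point machine, vital relay, and interlocking processor): 1 − (1 − 0.844800)(1 − 0.857200)(1 − 0.734000) = 0.9941

0.9941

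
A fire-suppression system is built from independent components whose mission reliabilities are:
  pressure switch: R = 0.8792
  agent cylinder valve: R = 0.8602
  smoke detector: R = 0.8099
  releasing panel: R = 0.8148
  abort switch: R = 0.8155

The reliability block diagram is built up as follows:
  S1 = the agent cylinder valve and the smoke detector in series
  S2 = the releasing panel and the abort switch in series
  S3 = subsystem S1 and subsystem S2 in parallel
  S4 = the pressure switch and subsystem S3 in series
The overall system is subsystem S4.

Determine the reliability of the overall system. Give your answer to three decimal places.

0.790

Series (agent cylinder valve and smoke detector): 0.86020 × 0.80990 = 0.69668
Series (releasing panel and abort switch): 0.81480 × 0.81550 = 0.66447
Parallel ([0.69668] and [0.66447]): 1 − (1 − 0.69668)(1 − 0.66447) = 0.89823
Series (pressure switch and [0.89823]): 0.87920 × 0.89823 = 0.790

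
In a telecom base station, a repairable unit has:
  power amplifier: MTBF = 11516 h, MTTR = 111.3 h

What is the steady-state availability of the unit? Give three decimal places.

0.990

A(power amplifier) = MTBF/(MTBF+MTTR) = 11516/(11516+111.3) = 0.990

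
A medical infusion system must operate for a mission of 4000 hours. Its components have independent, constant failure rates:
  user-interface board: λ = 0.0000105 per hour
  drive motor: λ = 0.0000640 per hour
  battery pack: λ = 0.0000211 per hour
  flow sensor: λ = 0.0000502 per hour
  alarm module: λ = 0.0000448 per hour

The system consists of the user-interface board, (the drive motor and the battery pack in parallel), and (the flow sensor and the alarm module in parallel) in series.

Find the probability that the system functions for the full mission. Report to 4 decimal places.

R(user-interface board) = exp(−0.0000105 × 4000) = 0.958870
R(drive motor) = exp(−0.0000640 × 4000) = 0.774142
R(battery pack) = exp(−0.0000211 × 4000) = 0.919064
R(flow sensor) = exp(−0.0000502 × 4000) = 0.818076
R(alarm module) = exp(−0.0000448 × 4000) = 0.835939
Parallel (drive motor and battery pack): 1 − (1 − 0.774142)(1 − 0.919064) = 0.981720
Parallel (flow sensor and alarm module): 1 − (1 − 0.818076)(1 − 0.835939) = 0.970153
Series (user-interface board, [0.981720], and [0.970153]): 0.958870 × 0.981720 × 0.970153 = 0.9132

0.9132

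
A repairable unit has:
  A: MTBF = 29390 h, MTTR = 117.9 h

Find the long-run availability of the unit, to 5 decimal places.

0.99600

A(A) = MTBF/(MTBF+MTTR) = 29390/(29390+117.9) = 0.99600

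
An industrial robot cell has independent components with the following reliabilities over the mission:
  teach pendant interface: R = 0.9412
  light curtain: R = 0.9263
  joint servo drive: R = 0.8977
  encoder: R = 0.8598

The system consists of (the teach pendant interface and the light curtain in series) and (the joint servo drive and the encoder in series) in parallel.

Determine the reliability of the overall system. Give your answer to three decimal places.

Series (teach pendant interface and light curtain): 0.94120 × 0.92630 = 0.87183
Series (joint servo drive and encoder): 0.89770 × 0.85980 = 0.77184
Parallel ([0.87183] and [0.77184]): 1 − (1 − 0.87183)(1 − 0.77184) = 0.971

0.971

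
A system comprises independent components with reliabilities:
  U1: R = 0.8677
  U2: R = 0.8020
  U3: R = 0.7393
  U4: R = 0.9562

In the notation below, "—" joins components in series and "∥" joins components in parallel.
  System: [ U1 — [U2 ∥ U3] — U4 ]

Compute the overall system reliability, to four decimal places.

0.7869

Parallel (U2 and U3): 1 − (1 − 0.802000)(1 − 0.739300) = 0.948381
Series (U1, [0.948381], and U4): 0.867700 × 0.948381 × 0.956200 = 0.7869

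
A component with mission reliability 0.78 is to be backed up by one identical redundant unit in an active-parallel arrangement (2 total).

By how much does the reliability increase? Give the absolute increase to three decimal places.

R_before = 0.78
R_after = 1 − (1 − 0.78)^2 = 0.952
ΔR = 0.952 − 0.78 = 0.172

0.172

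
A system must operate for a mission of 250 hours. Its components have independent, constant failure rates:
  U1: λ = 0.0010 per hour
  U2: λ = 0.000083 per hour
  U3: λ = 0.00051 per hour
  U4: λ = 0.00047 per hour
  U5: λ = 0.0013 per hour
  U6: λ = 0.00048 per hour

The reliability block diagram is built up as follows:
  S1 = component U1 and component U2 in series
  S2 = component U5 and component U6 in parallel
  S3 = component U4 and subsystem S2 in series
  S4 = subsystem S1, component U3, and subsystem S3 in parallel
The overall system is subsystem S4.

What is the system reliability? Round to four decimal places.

0.9961

R(U1) = exp(−0.0010 × 250) = 0.778801
R(U2) = exp(−0.000083 × 250) = 0.979464
R(U3) = exp(−0.00051 × 250) = 0.880293
R(U4) = exp(−0.00047 × 250) = 0.889141
R(U5) = exp(−0.0013 × 250) = 0.722527
R(U6) = exp(−0.00048 × 250) = 0.886920
Series (U1 and U2): 0.778801 × 0.979464 = 0.762808
Parallel (U5 and U6): 1 − (1 − 0.722527)(1 − 0.886920) = 0.968623
Series (U4 and [0.968623]): 0.889141 × 0.968623 = 0.861242
Parallel ([0.762808], U3, and [0.861242]): 1 − (1 − 0.762808)(1 − 0.880293)(1 − 0.861242) = 0.9961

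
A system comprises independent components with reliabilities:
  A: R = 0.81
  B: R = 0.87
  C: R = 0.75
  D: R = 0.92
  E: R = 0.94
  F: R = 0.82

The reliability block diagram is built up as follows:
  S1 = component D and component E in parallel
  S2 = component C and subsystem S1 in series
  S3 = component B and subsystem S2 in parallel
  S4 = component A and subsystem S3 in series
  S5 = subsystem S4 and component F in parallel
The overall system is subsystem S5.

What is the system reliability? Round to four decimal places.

0.9610

Parallel (D and E): 1 − (1 − 0.920000)(1 − 0.940000) = 0.995200
Series (C and [0.995200]): 0.750000 × 0.995200 = 0.746400
Parallel (B and [0.746400]): 1 − (1 − 0.870000)(1 − 0.746400) = 0.967032
Series (A and [0.967032]): 0.810000 × 0.967032 = 0.783296
Parallel ([0.783296] and F): 1 − (1 − 0.783296)(1 − 0.820000) = 0.9610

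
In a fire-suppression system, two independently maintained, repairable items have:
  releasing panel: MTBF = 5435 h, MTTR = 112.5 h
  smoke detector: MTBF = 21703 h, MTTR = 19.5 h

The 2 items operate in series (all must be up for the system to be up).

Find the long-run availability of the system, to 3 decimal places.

0.979

A(releasing panel) = MTBF/(MTBF+MTTR) = 5435/(5435+112.5) = 0.979721
A(smoke detector) = MTBF/(MTBF+MTTR) = 21703/(21703+19.5) = 0.999102
Series availability: 0.979721 × 0.999102 = 0.979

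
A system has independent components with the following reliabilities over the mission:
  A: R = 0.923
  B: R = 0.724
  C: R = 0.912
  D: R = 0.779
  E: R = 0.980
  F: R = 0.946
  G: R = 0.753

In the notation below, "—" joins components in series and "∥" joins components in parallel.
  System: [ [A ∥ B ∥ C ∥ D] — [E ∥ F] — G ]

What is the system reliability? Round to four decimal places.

0.7519

Parallel (A, B, C, and D): 1 − (1 − 0.923000)(1 − 0.724000)(1 − 0.912000)(1 − 0.779000) = 0.999587
Parallel (E and F): 1 − (1 − 0.980000)(1 − 0.946000) = 0.998920
Series ([0.999587], [0.998920], and G): 0.999587 × 0.998920 × 0.753000 = 0.7519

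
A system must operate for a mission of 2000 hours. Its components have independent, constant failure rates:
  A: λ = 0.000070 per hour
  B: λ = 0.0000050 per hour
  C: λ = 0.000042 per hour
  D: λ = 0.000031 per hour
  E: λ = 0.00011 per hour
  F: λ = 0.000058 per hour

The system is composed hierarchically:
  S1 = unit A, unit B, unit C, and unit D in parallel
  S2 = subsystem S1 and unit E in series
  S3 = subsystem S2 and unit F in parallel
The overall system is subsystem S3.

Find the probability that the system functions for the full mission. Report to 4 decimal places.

0.9784

R(A) = exp(−0.000070 × 2000) = 0.869358
R(B) = exp(−0.0000050 × 2000) = 0.990050
R(C) = exp(−0.000042 × 2000) = 0.919431
R(D) = exp(−0.000031 × 2000) = 0.939883
R(E) = exp(−0.00011 × 2000) = 0.802519
R(F) = exp(−0.000058 × 2000) = 0.890475
Parallel (A, B, C, and D): 1 − (1 − 0.869358)(1 − 0.990050)(1 − 0.919431)(1 − 0.939883) = 0.999994
Series ([0.999994] and E): 0.999994 × 0.802519 = 0.802514
Parallel ([0.802514] and F): 1 − (1 − 0.802514)(1 − 0.890475) = 0.9784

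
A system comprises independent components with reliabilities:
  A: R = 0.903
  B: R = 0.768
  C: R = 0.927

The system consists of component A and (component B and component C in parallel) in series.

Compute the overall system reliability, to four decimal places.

Parallel (B and C): 1 − (1 − 0.768000)(1 − 0.927000) = 0.983064
Series (A and [0.983064]): 0.903000 × 0.983064 = 0.8877

0.8877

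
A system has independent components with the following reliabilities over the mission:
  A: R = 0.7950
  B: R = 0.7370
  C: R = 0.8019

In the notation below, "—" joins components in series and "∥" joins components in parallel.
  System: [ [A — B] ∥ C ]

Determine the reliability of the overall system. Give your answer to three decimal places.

0.918

Series (A and B): 0.79500 × 0.73700 = 0.58592
Parallel ([0.58592] and C): 1 − (1 − 0.58592)(1 − 0.80190) = 0.918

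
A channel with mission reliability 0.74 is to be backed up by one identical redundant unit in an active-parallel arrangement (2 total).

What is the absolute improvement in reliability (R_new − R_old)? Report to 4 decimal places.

0.1924

R_before = 0.74
R_after = 1 − (1 − 0.74)^2 = 0.9324
ΔR = 0.9324 − 0.74 = 0.1924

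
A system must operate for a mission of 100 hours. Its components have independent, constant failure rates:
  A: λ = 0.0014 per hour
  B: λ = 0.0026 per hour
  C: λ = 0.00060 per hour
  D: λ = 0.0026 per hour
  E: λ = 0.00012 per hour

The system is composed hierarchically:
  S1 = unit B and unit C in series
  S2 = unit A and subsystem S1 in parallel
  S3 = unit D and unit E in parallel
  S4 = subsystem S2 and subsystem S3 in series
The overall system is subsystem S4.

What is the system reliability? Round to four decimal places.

0.9616

R(A) = exp(−0.0014 × 100) = 0.869358
R(B) = exp(−0.0026 × 100) = 0.771052
R(C) = exp(−0.00060 × 100) = 0.941765
R(D) = exp(−0.0026 × 100) = 0.771052
R(E) = exp(−0.00012 × 100) = 0.988072
Series (B and C): 0.771052 × 0.941765 = 0.726150
Parallel (A and [0.726150]): 1 − (1 − 0.869358)(1 − 0.726150) = 0.964224
Parallel (D and E): 1 − (1 − 0.771052)(1 − 0.988072) = 0.997269
Series ([0.964224] and [0.997269]): 0.964224 × 0.997269 = 0.9616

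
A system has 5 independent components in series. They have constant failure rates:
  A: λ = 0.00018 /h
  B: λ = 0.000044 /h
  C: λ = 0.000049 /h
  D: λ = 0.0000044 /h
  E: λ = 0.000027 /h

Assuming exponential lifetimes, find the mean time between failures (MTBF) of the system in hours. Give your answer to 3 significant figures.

Series of exponential components: λ_sys = Σ λ_i
λ_sys = 0.00018 + 0.000044 + 0.000049 + 0.0000044 + 0.000027 = 3.0440e-04 /h
MTBF = 1 / λ_sys = 3290 h

3290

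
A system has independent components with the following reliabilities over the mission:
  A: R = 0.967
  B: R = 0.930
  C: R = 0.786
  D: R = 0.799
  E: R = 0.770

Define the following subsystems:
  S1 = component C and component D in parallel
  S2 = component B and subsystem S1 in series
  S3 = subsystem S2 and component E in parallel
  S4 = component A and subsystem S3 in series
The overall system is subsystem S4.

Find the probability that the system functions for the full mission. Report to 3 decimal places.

0.943

Parallel (C and D): 1 − (1 − 0.78600)(1 − 0.79900) = 0.95699
Series (B and [0.95699]): 0.93000 × 0.95699 = 0.89000
Parallel ([0.89000] and E): 1 − (1 − 0.89000)(1 − 0.77000) = 0.97470
Series (A and [0.97470]): 0.96700 × 0.97470 = 0.943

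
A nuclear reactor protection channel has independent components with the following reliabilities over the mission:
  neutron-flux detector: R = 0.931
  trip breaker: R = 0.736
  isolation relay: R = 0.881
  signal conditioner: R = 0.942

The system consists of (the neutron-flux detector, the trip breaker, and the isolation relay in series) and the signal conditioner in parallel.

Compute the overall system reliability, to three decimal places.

0.977

Series (neutron-flux detector, trip breaker, and isolation relay): 0.93100 × 0.73600 × 0.88100 = 0.60368
Parallel ([0.60368] and signal conditioner): 1 − (1 − 0.60368)(1 − 0.94200) = 0.977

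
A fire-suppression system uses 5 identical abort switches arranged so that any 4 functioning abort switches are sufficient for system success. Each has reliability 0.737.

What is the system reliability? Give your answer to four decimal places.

R = Σ_{i=4}^{5} C(5,i) p^i (1−p)^{5−i} with p = 0.737
C(5,4)·0.737^4·0.263^1 = 0.387968
C(5,5)·0.737^5·0.263^0 = 0.217439
Sum = 0.6054

0.6054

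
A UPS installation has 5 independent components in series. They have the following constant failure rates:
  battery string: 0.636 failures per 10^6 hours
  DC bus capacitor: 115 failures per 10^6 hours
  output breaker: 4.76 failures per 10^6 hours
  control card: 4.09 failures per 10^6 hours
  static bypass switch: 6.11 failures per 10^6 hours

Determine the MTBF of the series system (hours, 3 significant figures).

Series of exponential components: λ_sys = Σ λ_i
λ_sys = 0.000000636 + 0.000115 + 0.00000476 + 0.00000409 + 0.00000611 = 1.3060e-04 /h
MTBF = 1 / λ_sys = 7660 h

7660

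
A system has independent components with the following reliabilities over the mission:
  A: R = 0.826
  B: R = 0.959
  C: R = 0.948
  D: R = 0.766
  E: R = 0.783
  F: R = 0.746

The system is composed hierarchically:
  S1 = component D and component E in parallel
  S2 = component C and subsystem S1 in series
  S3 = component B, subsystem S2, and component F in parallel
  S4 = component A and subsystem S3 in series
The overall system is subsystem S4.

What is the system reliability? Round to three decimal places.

Parallel (D and E): 1 − (1 − 0.76600)(1 − 0.78300) = 0.94922
Series (C and [0.94922]): 0.94800 × 0.94922 = 0.89986
Parallel (B, [0.89986], and F): 1 − (1 − 0.95900)(1 − 0.89986)(1 − 0.74600) = 0.99896
Series (A and [0.99896]): 0.82600 × 0.99896 = 0.825

0.825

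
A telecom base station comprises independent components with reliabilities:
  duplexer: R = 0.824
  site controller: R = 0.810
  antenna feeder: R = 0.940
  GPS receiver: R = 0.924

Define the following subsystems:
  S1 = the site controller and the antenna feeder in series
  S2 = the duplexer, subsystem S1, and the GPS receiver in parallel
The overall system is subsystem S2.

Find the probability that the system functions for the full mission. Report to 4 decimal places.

0.9968

Series (site controller and antenna feeder): 0.810000 × 0.940000 = 0.761400
Parallel (duplexer, [0.761400], and GPS receiver): 1 − (1 − 0.824000)(1 − 0.761400)(1 − 0.924000) = 0.9968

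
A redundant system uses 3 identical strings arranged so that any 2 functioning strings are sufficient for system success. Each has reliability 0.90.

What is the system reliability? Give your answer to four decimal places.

R = Σ_{i=2}^{3} C(3,i) p^i (1−p)^{3−i} with p = 0.90
C(3,2)·0.90^2·0.10^1 = 0.243000
C(3,3)·0.90^3·0.10^0 = 0.729000
Sum = 0.9720

0.9720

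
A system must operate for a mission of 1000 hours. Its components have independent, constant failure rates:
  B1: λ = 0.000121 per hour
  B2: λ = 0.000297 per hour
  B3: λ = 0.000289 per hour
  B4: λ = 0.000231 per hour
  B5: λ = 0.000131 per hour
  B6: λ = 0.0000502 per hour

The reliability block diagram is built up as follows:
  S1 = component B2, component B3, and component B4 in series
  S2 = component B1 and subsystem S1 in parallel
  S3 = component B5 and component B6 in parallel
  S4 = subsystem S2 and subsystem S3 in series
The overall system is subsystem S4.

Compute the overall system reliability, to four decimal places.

R(B1) = exp(−0.000121 × 1000) = 0.886034
R(B2) = exp(−0.000297 × 1000) = 0.743044
R(B3) = exp(−0.000289 × 1000) = 0.749012
R(B4) = exp(−0.000231 × 1000) = 0.793739
R(B5) = exp(−0.000131 × 1000) = 0.877218
R(B6) = exp(−0.0000502 × 1000) = 0.951039
Series (B2, B3, and B4): 0.743044 × 0.749012 × 0.793739 = 0.441755
Parallel (B1 and [0.441755]): 1 − (1 − 0.886034)(1 − 0.441755) = 0.936379
Parallel (B5 and B6): 1 − (1 − 0.877218)(1 − 0.951039) = 0.993988
Series ([0.936379] and [0.993988]): 0.936379 × 0.993988 = 0.9307

0.9307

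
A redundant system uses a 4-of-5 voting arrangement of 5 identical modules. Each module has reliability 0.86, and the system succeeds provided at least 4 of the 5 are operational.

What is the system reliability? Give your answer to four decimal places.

0.8533

R = Σ_{i=4}^{5} C(5,i) p^i (1−p)^{5−i} with p = 0.86
C(5,4)·0.86^4·0.14^1 = 0.382906
C(5,5)·0.86^5·0.14^0 = 0.470427
Sum = 0.8533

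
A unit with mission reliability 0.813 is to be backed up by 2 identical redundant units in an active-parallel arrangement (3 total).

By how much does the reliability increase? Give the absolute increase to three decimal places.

R_before = 0.813
R_after = 1 − (1 − 0.813)^3 = 0.993
ΔR = 0.993 − 0.813 = 0.180

0.180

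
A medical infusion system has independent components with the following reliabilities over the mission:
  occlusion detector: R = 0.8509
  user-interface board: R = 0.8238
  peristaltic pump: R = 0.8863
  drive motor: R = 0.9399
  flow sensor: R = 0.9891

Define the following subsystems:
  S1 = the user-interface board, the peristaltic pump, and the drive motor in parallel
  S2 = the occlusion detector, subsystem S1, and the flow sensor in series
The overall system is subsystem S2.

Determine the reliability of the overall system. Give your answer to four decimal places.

Parallel (user-interface board, peristaltic pump, and drive motor): 1 − (1 − 0.823800)(1 − 0.886300)(1 − 0.939900) = 0.998796
Series (occlusion detector, [0.998796], and flow sensor): 0.850900 × 0.998796 × 0.989100 = 0.8406

0.8406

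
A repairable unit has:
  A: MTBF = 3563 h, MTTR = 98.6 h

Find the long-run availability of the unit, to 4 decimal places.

0.9731

A(A) = MTBF/(MTBF+MTTR) = 3563/(3563+98.6) = 0.9731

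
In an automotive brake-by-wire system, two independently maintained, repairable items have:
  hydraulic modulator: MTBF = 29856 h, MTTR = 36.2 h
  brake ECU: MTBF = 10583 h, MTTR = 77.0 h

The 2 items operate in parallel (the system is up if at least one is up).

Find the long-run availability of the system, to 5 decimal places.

0.99999

A(hydraulic modulator) = MTBF/(MTBF+MTTR) = 29856/(29856+36.2) = 0.998789
A(brake ECU) = MTBF/(MTBF+MTTR) = 10583/(10583+77.0) = 0.992777
Parallel availability: 1 − (1 − 0.998789)(1 − 0.992777) = 0.99999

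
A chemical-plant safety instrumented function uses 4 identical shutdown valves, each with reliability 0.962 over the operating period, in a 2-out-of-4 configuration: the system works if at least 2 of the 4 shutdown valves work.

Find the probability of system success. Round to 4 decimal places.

R = Σ_{i=2}^{4} C(4,i) p^i (1−p)^{4−i} with p = 0.962
C(4,2)·0.962^2·0.038^2 = 0.008018
C(4,3)·0.962^3·0.038^1 = 0.135322
C(4,4)·0.962^4·0.038^0 = 0.856447
Sum = 0.9998

0.9998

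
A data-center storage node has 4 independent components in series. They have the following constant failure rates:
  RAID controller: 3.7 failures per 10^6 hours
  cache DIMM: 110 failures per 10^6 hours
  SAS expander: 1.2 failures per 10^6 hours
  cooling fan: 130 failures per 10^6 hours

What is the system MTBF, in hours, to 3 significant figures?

4080

Series of exponential components: λ_sys = Σ λ_i
λ_sys = 0.0000037 + 0.00011 + 0.0000012 + 0.00013 = 2.4490e-04 /h
MTBF = 1 / λ_sys = 4080 h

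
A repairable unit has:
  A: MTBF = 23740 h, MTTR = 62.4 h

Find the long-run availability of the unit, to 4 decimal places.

A(A) = MTBF/(MTBF+MTTR) = 23740/(23740+62.4) = 0.9974

0.9974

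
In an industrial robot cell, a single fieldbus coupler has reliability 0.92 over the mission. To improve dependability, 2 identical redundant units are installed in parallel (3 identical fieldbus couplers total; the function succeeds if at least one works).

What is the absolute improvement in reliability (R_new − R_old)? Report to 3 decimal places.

R_before = 0.92
R_after = 1 − (1 − 0.92)^3 = 0.999
ΔR = 0.999 − 0.92 = 0.079

0.079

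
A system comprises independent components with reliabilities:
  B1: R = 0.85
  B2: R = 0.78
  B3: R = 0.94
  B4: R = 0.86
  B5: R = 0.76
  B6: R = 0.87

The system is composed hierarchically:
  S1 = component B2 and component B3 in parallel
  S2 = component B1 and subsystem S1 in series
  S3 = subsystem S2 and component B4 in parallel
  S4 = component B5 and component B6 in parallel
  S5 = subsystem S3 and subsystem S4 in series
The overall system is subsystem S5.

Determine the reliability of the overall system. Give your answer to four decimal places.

0.9469

Parallel (B2 and B3): 1 − (1 − 0.780000)(1 − 0.940000) = 0.986800
Series (B1 and [0.986800]): 0.850000 × 0.986800 = 0.838780
Parallel ([0.838780] and B4): 1 − (1 − 0.838780)(1 − 0.860000) = 0.977429
Parallel (B5 and B6): 1 − (1 − 0.760000)(1 − 0.870000) = 0.968800
Series ([0.977429] and [0.968800]): 0.977429 × 0.968800 = 0.9469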